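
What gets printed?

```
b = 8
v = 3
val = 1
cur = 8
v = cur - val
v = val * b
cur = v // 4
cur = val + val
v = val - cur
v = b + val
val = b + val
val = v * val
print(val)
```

81

v = 8-1 = 7
v = 1*8 = 8
cur = 8//4 = 2
cur = 1+1 = 2
v = 1-2 = -1
v = 8+1 = 9
val = 8+1 = 9
val = 9*9 = 81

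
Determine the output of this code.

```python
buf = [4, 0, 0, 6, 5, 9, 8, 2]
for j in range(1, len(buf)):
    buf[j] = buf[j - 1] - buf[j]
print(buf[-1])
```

-26

j=1: buf[1] = 4-0 = 4 → [4, 4, 0, 6, 5, 9, 8, 2]
j=2: buf[2] = 4-0 = 4 → [4, 4, 4, 6, 5, 9, 8, 2]
j=3: buf[3] = 4-6 = -2 → [4, 4, 4, -2, 5, 9, 8, 2]
j=4: buf[4] = (-2)-5 = -7 → [4, 4, 4, -2, -7, 9, 8, 2]
j=5: buf[5] = (-7)-9 = -16 → [4, 4, 4, -2, -7, -16, 8, 2]
j=6: buf[6] = (-16)-8 = -24 → [4, 4, 4, -2, -7, -16, -24, 2]
j=7: buf[7] = (-24)-2 = -26 → [4, 4, 4, -2, -7, -16, -24, -26]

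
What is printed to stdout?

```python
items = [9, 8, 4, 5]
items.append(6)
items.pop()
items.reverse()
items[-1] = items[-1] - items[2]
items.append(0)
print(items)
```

append 6 → [9, 8, 4, 5, 6]
pop() removes 6 → [9, 8, 4, 5]
reverse → [5, 4, 8, 9]
items[-1] = items[-1]-items[2] = 9-8 = 1 → [5, 4, 8, 1]
append 0 → [5, 4, 8, 1, 0]

[5, 4, 8, 1, 0]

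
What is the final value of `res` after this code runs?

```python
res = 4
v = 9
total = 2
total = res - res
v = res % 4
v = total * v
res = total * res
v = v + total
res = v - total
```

total = 4-4 = 0
v = 4%4 = 0
v = 0*0 = 0
res = 0*4 = 0
v = 0+0 = 0
res = 0-0 = 0

0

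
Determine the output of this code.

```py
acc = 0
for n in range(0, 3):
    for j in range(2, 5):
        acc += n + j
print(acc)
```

36

n=0,j=2: acc = 0+2 = 2
n=0,j=3: acc = 2+3 = 5
n=0,j=4: acc = 5+4 = 9
n=1,j=2: acc = 9+3 = 12
n=1,j=3: acc = 12+4 = 16
n=1,j=4: acc = 16+5 = 21
n=2,j=2: acc = 21+4 = 25
n=2,j=3: acc = 25+5 = 30
n=2,j=4: acc = 30+6 = 36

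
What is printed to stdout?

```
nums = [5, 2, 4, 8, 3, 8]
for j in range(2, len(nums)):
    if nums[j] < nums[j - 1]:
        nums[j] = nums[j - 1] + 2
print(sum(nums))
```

41

j=2: 4>=2, unchanged → [5, 2, 4, 8, 3, 8]
j=3: 8>=4, unchanged → [5, 2, 4, 8, 3, 8]
j=4: 3<8, nums[4] = 8+2 = 10 → [5, 2, 4, 8, 10, 8]
j=5: 8<10, nums[5] = 10+2 = 12 → [5, 2, 4, 8, 10, 12]
sum = 41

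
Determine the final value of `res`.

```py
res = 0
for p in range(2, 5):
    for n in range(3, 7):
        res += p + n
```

90

p=2,n=3: res = 0+5 = 5
p=2,n=4: res = 5+6 = 11
p=2,n=5: res = 11+7 = 18
p=2,n=6: res = 18+8 = 26
p=3,n=3: res = 26+6 = 32
p=3,n=4: res = 32+7 = 39
p=3,n=5: res = 39+8 = 47
p=3,n=6: res = 47+9 = 56
p=4,n=3: res = 56+7 = 63
p=4,n=4: res = 63+8 = 71
p=4,n=5: res = 71+9 = 80
p=4,n=6: res = 80+10 = 90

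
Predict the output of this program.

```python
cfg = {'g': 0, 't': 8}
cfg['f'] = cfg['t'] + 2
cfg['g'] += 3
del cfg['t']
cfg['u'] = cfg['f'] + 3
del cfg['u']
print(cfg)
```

cfg['f'] = cfg['t']+2 = 10 → {'g': 0, 't': 8, 'f': 10}
cfg['g'] = 0+3 = 3 → {'g': 3, 't': 8, 'f': 10}
del 't' → {'g': 3, 'f': 10}
cfg['u'] = cfg['f']+3 = 13 → {'g': 3, 'f': 10, 'u': 13}
del 'u' → {'g': 3, 'f': 10}

{'g': 3, 'f': 10}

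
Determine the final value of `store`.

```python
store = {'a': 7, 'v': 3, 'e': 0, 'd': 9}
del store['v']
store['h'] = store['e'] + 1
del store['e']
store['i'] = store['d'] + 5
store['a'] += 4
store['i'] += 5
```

del 'v' → {'a': 7, 'e': 0, 'd': 9}
store['h'] = store['e']+1 = 1 → {'a': 7, 'e': 0, 'd': 9, 'h': 1}
del 'e' → {'a': 7, 'd': 9, 'h': 1}
store['i'] = store['d']+5 = 14 → {'a': 7, 'd': 9, 'h': 1, 'i': 14}
store['a'] = 7+4 = 11 → {'a': 11, 'd': 9, 'h': 1, 'i': 14}
store['i'] = 14+5 = 19 → {'a': 11, 'd': 9, 'h': 1, 'i': 19}

{'a': 11, 'd': 9, 'h': 1, 'i': 19}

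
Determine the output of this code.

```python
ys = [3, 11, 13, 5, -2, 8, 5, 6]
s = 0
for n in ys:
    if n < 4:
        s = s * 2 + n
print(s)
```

n=3: <4, s = 0*2+3 = 3
n=11: not <4
n=13: not <4
n=5: not <4
n=-2: <4, s = 3*2+(-2) = 4
n=8: not <4
n=5: not <4
n=6: not <4

4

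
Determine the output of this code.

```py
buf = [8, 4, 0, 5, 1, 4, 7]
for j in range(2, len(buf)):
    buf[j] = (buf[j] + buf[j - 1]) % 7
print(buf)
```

[8, 4, 4, 2, 3, 0, 0]

j=2: buf[2] = (0+4)%7 = 4 → [8, 4, 4, 5, 1, 4, 7]
j=3: buf[3] = (5+4)%7 = 2 → [8, 4, 4, 2, 1, 4, 7]
j=4: buf[4] = (1+2)%7 = 3 → [8, 4, 4, 2, 3, 4, 7]
j=5: buf[5] = (4+3)%7 = 0 → [8, 4, 4, 2, 3, 0, 7]
j=6: buf[6] = (7+0)%7 = 0 → [8, 4, 4, 2, 3, 0, 0]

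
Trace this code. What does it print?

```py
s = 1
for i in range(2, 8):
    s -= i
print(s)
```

i=2: s = 1-2 = -1
i=3: s = (-1)-3 = -4
i=4: s = (-4)-4 = -8
i=5: s = (-8)-5 = -13
i=6: s = (-13)-6 = -19
i=7: s = (-19)-7 = -26

-26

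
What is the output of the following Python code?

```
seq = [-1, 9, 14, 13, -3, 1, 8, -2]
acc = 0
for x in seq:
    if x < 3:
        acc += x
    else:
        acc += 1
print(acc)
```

-1

x=-1: <3, acc = 0+(-1) = -1
x=9: not <3, acc = (-1)+1 = 0
x=14: not <3, acc = 0+1 = 1
x=13: not <3, acc = 1+1 = 2
x=-3: <3, acc = 2+(-3) = -1
x=1: <3, acc = (-1)+1 = 0
x=8: not <3, acc = 0+1 = 1
x=-2: <3, acc = 1+(-2) = -1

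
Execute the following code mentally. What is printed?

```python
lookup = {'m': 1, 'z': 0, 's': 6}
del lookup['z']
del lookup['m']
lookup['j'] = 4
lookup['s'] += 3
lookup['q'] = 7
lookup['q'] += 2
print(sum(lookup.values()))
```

22

del 'z' → {'m': 1, 's': 6}
del 'm' → {'s': 6}
lookup['j'] = 4 → {'s': 6, 'j': 4}
lookup['s'] = 6+3 = 9 → {'s': 9, 'j': 4}
lookup['q'] = 7 → {'s': 9, 'j': 4, 'q': 7}
lookup['q'] = 7+2 = 9 → {'s': 9, 'j': 4, 'q': 9}
sum of values = 22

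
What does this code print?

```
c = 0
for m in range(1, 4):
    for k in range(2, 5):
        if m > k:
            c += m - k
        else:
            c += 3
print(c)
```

m=1,k=2: not 1>2, c = 0+3 = 3
m=1,k=3: not 1>3, c = 3+3 = 6
m=1,k=4: not 1>4, c = 6+3 = 9
m=2,k=2: not 2>2, c = 9+3 = 12
m=2,k=3: not 2>3, c = 12+3 = 15
m=2,k=4: not 2>4, c = 15+3 = 18
m=3,k=2: 3>2, c = 18+1 = 19
m=3,k=3: not 3>3, c = 19+3 = 22
m=3,k=4: not 3>4, c = 22+3 = 25

25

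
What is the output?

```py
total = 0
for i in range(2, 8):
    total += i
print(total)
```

27

i=2: total = 0+2 = 2
i=3: total = 2+3 = 5
i=4: total = 5+4 = 9
i=5: total = 9+5 = 14
i=6: total = 14+6 = 20
i=7: total = 20+7 = 27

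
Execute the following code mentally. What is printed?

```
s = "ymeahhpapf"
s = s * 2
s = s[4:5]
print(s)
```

h

repeat ×2 → 'ymeahhpapfymeahhpapf'
slice [4:5] → 'h'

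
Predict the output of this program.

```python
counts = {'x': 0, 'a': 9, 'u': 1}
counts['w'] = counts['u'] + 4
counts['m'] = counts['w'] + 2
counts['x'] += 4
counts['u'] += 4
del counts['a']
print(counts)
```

{'x': 4, 'u': 5, 'w': 5, 'm': 7}

counts['w'] = counts['u']+4 = 5 → {'x': 0, 'a': 9, 'u': 1, 'w': 5}
counts['m'] = counts['w']+2 = 7 → {'x': 0, 'a': 9, 'u': 1, 'w': 5, 'm': 7}
counts['x'] = 0+4 = 4 → {'x': 4, 'a': 9, 'u': 1, 'w': 5, 'm': 7}
counts['u'] = 1+4 = 5 → {'x': 4, 'a': 9, 'u': 5, 'w': 5, 'm': 7}
del 'a' → {'x': 4, 'u': 5, 'w': 5, 'm': 7}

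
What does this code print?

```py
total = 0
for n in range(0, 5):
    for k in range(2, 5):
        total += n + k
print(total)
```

n=0,k=2: total = 0+2 = 2
n=0,k=3: total = 2+3 = 5
n=0,k=4: total = 5+4 = 9
n=1,k=2: total = 9+3 = 12
n=1,k=3: total = 12+4 = 16
n=1,k=4: total = 16+5 = 21
n=2,k=2: total = 21+4 = 25
n=2,k=3: total = 25+5 = 30
n=2,k=4: total = 30+6 = 36
n=3,k=2: total = 36+5 = 41
n=3,k=3: total = 41+6 = 47
n=3,k=4: total = 47+7 = 54
n=4,k=2: total = 54+6 = 60
n=4,k=3: total = 60+7 = 67
n=4,k=4: total = 67+8 = 75

75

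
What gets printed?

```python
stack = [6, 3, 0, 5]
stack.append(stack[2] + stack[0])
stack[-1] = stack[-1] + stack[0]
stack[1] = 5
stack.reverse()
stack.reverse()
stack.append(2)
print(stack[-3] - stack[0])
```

-1

append stack[2]+stack[0] = 0+6 = 6 → [6, 3, 0, 5, 6]
stack[-1] = stack[-1]+stack[0] = 6+6 = 12 → [6, 3, 0, 5, 12]
stack[1] = 5 → [6, 5, 0, 5, 12]
reverse → [12, 5, 0, 5, 6]
reverse → [6, 5, 0, 5, 12]
append 2 → [6, 5, 0, 5, 12, 2]
stack[-3]-stack[0] = 5-6 = -1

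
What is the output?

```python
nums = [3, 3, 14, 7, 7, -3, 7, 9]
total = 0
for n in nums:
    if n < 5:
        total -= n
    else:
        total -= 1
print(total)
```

n=3: <5, total = 0-3 = -3
n=3: <5, total = (-3)-3 = -6
n=14: not <5, total = (-6)-1 = -7
n=7: not <5, total = (-7)-1 = -8
n=7: not <5, total = (-8)-1 = -9
n=-3: <5, total = (-9)-(-3) = -6
n=7: not <5, total = (-6)-1 = -7
n=9: not <5, total = (-7)-1 = -8

-8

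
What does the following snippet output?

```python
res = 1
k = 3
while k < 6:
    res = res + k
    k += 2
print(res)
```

9

k=3: res = 1+3 = 4
k=5: res = 4+5 = 9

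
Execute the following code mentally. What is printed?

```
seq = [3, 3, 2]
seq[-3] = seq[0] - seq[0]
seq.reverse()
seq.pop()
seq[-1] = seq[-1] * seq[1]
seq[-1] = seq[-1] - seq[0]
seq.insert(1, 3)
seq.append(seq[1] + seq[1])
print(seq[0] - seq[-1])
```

-4

seq[-3] = seq[0]-seq[0] = 3-3 = 0 → [0, 3, 2]
reverse → [2, 3, 0]
pop() removes 0 → [2, 3]
seq[-1] = seq[-1]*seq[1] = 3*3 = 9 → [2, 9]
seq[-1] = seq[-1]-seq[0] = 9-2 = 7 → [2, 7]
insert 3 at 1 → [2, 3, 7]
append seq[1]+seq[1] = 3+3 = 6 → [2, 3, 7, 6]
seq[0]-seq[-1] = 2-6 = -4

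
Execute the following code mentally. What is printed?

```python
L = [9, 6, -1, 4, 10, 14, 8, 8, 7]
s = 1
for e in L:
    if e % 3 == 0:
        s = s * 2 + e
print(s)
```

e=9: %3==0, s = 1*2+9 = 11
e=6: %3==0, s = 11*2+6 = 28
e=-1: not %3==0
e=4: not %3==0
e=10: not %3==0
e=14: not %3==0
e=8: not %3==0
e=8: not %3==0
e=7: not %3==0

28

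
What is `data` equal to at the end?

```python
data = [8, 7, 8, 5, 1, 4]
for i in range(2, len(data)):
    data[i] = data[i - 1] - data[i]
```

[8, 7, -1, -6, -7, -11]

i=2: data[2] = 7-8 = -1 → [8, 7, -1, 5, 1, 4]
i=3: data[3] = (-1)-5 = -6 → [8, 7, -1, -6, 1, 4]
i=4: data[4] = (-6)-1 = -7 → [8, 7, -1, -6, -7, 4]
i=5: data[5] = (-7)-4 = -11 → [8, 7, -1, -6, -7, -11]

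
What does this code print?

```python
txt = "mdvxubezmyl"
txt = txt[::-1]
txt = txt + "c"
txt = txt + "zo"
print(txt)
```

reverse → 'lymzebuxvdm'
+ 'c' → 'lymzebuxvdmc'
+ 'zo' → 'lymzebuxvdmczo'

lymzebuxvdmczo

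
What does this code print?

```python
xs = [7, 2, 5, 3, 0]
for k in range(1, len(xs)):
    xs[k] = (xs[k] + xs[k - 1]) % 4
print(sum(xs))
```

k=1: xs[1] = (2+7)%4 = 1 → [7, 1, 5, 3, 0]
k=2: xs[2] = (5+1)%4 = 2 → [7, 1, 2, 3, 0]
k=3: xs[3] = (3+2)%4 = 1 → [7, 1, 2, 1, 0]
k=4: xs[4] = (0+1)%4 = 1 → [7, 1, 2, 1, 1]
sum = 12

12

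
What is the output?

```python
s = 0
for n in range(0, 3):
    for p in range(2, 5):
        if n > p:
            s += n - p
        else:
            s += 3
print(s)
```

n=0,p=2: not 0>2, s = 0+3 = 3
n=0,p=3: not 0>3, s = 3+3 = 6
n=0,p=4: not 0>4, s = 6+3 = 9
n=1,p=2: not 1>2, s = 9+3 = 12
n=1,p=3: not 1>3, s = 12+3 = 15
n=1,p=4: not 1>4, s = 15+3 = 18
n=2,p=2: not 2>2, s = 18+3 = 21
n=2,p=3: not 2>3, s = 21+3 = 24
n=2,p=4: not 2>4, s = 24+3 = 27

27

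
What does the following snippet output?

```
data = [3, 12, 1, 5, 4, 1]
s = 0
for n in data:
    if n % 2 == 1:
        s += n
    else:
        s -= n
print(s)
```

n=3: odd, s = 0+3 = 3
n=12: not odd, s = 3-12 = -9
n=1: odd, s = (-9)+1 = -8
n=5: odd, s = (-8)+5 = -3
n=4: not odd, s = (-3)-4 = -7
n=1: odd, s = (-7)+1 = -6

-6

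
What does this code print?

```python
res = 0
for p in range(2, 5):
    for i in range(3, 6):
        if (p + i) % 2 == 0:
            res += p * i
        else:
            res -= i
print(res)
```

p=2,i=3: odd sum, res = 0-3 = -3
p=2,i=4: even sum, res = (-3)+8 = 5
p=2,i=5: odd sum, res = 5-5 = 0
p=3,i=3: even sum, res = 0+9 = 9
p=3,i=4: odd sum, res = 9-4 = 5
p=3,i=5: even sum, res = 5+15 = 20
p=4,i=3: odd sum, res = 20-3 = 17
p=4,i=4: even sum, res = 17+16 = 33
p=4,i=5: odd sum, res = 33-5 = 28

28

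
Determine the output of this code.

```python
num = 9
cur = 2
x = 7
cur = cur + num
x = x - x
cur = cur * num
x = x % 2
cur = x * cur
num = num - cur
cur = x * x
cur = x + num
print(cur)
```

cur = 2+9 = 11
x = 7-7 = 0
cur = 11*9 = 99
x = 0%2 = 0
cur = 0*99 = 0
num = 9-0 = 9
cur = 0*0 = 0
cur = 0+9 = 9

9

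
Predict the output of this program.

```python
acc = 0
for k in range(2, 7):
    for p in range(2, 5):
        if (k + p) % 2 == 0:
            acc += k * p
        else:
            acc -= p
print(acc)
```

k=2,p=2: even sum, acc = 0+4 = 4
k=2,p=3: odd sum, acc = 4-3 = 1
k=2,p=4: even sum, acc = 1+8 = 9
k=3,p=2: odd sum, acc = 9-2 = 7
k=3,p=3: even sum, acc = 7+9 = 16
k=3,p=4: odd sum, acc = 16-4 = 12
k=4,p=2: even sum, acc = 12+8 = 20
k=4,p=3: odd sum, acc = 20-3 = 17
k=4,p=4: even sum, acc = 17+16 = 33
k=5,p=2: odd sum, acc = 33-2 = 31
k=5,p=3: even sum, acc = 31+15 = 46
k=5,p=4: odd sum, acc = 46-4 = 42
k=6,p=2: even sum, acc = 42+12 = 54
k=6,p=3: odd sum, acc = 54-3 = 51
k=6,p=4: even sum, acc = 51+24 = 75

75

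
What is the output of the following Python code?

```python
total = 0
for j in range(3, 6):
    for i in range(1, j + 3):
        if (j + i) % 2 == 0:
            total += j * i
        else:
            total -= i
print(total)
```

j=3,i=1: even sum, total = 0+3 = 3
j=3,i=2: odd sum, total = 3-2 = 1
j=3,i=3: even sum, total = 1+9 = 10
j=3,i=4: odd sum, total = 10-4 = 6
j=3,i=5: even sum, total = 6+15 = 21
j=4,i=1: odd sum, total = 21-1 = 20
j=4,i=2: even sum, total = 20+8 = 28
j=4,i=3: odd sum, total = 28-3 = 25
j=4,i=4: even sum, total = 25+16 = 41
j=4,i=5: odd sum, total = 41-5 = 36
j=4,i=6: even sum, total = 36+24 = 60
j=5,i=1: even sum, total = 60+5 = 65
j=5,i=2: odd sum, total = 65-2 = 63
j=5,i=3: even sum, total = 63+15 = 78
j=5,i=4: odd sum, total = 78-4 = 74
j=5,i=5: even sum, total = 74+25 = 99
j=5,i=6: odd sum, total = 99-6 = 93
j=5,i=7: even sum, total = 93+35 = 128

128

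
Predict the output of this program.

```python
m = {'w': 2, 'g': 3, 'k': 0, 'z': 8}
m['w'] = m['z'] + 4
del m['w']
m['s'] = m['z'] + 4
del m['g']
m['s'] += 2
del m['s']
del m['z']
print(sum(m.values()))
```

m['w'] = m['z']+4 = 12 → {'w': 12, 'g': 3, 'k': 0, 'z': 8}
del 'w' → {'g': 3, 'k': 0, 'z': 8}
m['s'] = m['z']+4 = 12 → {'g': 3, 'k': 0, 'z': 8, 's': 12}
del 'g' → {'k': 0, 'z': 8, 's': 12}
m['s'] = 12+2 = 14 → {'k': 0, 'z': 8, 's': 14}
del 's' → {'k': 0, 'z': 8}
del 'z' → {'k': 0}
sum of values = 0

0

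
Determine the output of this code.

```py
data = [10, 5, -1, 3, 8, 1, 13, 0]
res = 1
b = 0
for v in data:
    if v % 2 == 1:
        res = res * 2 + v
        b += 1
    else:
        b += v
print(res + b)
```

v=10: not odd; b=10
v=5: odd, res = 1*2+5 = 7; b=11
v=-1: odd, res = 7*2+(-1) = 13; b=12
v=3: odd, res = 13*2+3 = 29; b=13
v=8: not odd; b=21
v=1: odd, res = 29*2+1 = 59; b=22
v=13: odd, res = 59*2+13 = 131; b=23
v=0: not odd; b=23
res+b = 131+23 = 154

154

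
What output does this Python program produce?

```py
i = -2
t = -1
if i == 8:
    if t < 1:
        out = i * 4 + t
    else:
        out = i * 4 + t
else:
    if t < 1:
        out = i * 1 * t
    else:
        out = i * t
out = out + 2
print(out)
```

4

i=-2, t=-1
i == 8 is False; t < 1 is True
→ out = i * 1 * t = 2
out = 2+2 = 4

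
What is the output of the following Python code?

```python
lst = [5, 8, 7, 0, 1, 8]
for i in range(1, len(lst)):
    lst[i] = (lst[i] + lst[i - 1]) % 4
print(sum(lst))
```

8

i=1: lst[1] = (8+5)%4 = 1 → [5, 1, 7, 0, 1, 8]
i=2: lst[2] = (7+1)%4 = 0 → [5, 1, 0, 0, 1, 8]
i=3: lst[3] = (0+0)%4 = 0 → [5, 1, 0, 0, 1, 8]
i=4: lst[4] = (1+0)%4 = 1 → [5, 1, 0, 0, 1, 8]
i=5: lst[5] = (8+1)%4 = 1 → [5, 1, 0, 0, 1, 1]
sum = 8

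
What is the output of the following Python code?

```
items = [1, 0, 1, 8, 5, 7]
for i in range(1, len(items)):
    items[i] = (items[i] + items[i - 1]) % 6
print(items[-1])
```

4

i=1: items[1] = (0+1)%6 = 1 → [1, 1, 1, 8, 5, 7]
i=2: items[2] = (1+1)%6 = 2 → [1, 1, 2, 8, 5, 7]
i=3: items[3] = (8+2)%6 = 4 → [1, 1, 2, 4, 5, 7]
i=4: items[4] = (5+4)%6 = 3 → [1, 1, 2, 4, 3, 7]
i=5: items[5] = (7+3)%6 = 4 → [1, 1, 2, 4, 3, 4]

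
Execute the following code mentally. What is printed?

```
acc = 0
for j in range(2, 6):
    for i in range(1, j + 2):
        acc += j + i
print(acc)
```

120

j=2,i=1: acc = 0+3 = 3
j=2,i=2: acc = 3+4 = 7
j=2,i=3: acc = 7+5 = 12
j=3,i=1: acc = 12+4 = 16
j=3,i=2: acc = 16+5 = 21
j=3,i=3: acc = 21+6 = 27
j=3,i=4: acc = 27+7 = 34
j=4,i=1: acc = 34+5 = 39
j=4,i=2: acc = 39+6 = 45
j=4,i=3: acc = 45+7 = 52
j=4,i=4: acc = 52+8 = 60
j=4,i=5: acc = 60+9 = 69
j=5,i=1: acc = 69+6 = 75
j=5,i=2: acc = 75+7 = 82
j=5,i=3: acc = 82+8 = 90
j=5,i=4: acc = 90+9 = 99
j=5,i=5: acc = 99+10 = 109
j=5,i=6: acc = 109+11 = 120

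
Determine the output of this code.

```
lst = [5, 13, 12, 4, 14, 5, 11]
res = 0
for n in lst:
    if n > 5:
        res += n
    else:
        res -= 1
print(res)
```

47

n=5: not >5, res = 0-1 = -1
n=13: >5, res = (-1)+13 = 12
n=12: >5, res = 12+12 = 24
n=4: not >5, res = 24-1 = 23
n=14: >5, res = 23+14 = 37
n=5: not >5, res = 37-1 = 36
n=11: >5, res = 36+11 = 47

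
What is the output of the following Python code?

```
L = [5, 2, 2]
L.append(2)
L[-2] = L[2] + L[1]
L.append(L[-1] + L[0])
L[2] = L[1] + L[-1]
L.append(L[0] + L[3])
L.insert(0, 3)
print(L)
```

[3, 5, 2, 9, 2, 7, 7]

append 2 → [5, 2, 2, 2]
L[-2] = L[2]+L[1] = 2+2 = 4 → [5, 2, 4, 2]
append L[-1]+L[0] = 2+5 = 7 → [5, 2, 4, 2, 7]
L[2] = L[1]+L[-1] = 2+7 = 9 → [5, 2, 9, 2, 7]
append L[0]+L[3] = 5+2 = 7 → [5, 2, 9, 2, 7, 7]
insert 3 at 0 → [3, 5, 2, 9, 2, 7, 7]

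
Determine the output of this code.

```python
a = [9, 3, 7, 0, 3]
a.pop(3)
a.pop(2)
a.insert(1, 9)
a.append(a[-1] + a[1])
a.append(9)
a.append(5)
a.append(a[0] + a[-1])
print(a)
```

pop(3) removes 0 → [9, 3, 7, 3]
pop(2) removes 7 → [9, 3, 3]
insert 9 at 1 → [9, 9, 3, 3]
append a[-1]+a[1] = 3+9 = 12 → [9, 9, 3, 3, 12]
append 9 → [9, 9, 3, 3, 12, 9]
append 5 → [9, 9, 3, 3, 12, 9, 5]
append a[0]+a[-1] = 9+5 = 14 → [9, 9, 3, 3, 12, 9, 5, 14]

[9, 9, 3, 3, 12, 9, 5, 14]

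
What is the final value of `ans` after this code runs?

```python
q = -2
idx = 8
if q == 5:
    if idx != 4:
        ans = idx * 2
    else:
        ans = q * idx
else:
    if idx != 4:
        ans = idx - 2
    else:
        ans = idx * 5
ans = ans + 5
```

11

q=-2, idx=8
q == 5 is False; idx != 4 is True
→ ans = idx - 2 = 6
ans = 6+5 = 11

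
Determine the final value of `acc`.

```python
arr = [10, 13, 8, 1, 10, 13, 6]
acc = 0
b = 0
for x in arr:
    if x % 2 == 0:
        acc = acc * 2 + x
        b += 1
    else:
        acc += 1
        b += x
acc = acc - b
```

121

x=10: even, acc = 0*2+10 = 10; b=1
x=13: not even, acc = 10+1 = 11; b=14
x=8: even, acc = 11*2+8 = 30; b=15
x=1: not even, acc = 30+1 = 31; b=16
x=10: even, acc = 31*2+10 = 72; b=17
x=13: not even, acc = 72+1 = 73; b=30
x=6: even, acc = 73*2+6 = 152; b=31
acc-b = 152-31 = 121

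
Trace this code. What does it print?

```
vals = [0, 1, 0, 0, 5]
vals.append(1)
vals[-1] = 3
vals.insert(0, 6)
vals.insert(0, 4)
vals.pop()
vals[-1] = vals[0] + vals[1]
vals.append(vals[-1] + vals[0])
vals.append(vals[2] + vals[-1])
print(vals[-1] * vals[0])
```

append 1 → [0, 1, 0, 0, 5, 1]
vals[-1] = 3 → [0, 1, 0, 0, 5, 3]
insert 6 at 0 → [6, 0, 1, 0, 0, 5, 3]
insert 4 at 0 → [4, 6, 0, 1, 0, 0, 5, 3]
pop() removes 3 → [4, 6, 0, 1, 0, 0, 5]
vals[-1] = vals[0]+vals[1] = 4+6 = 10 → [4, 6, 0, 1, 0, 0, 10]
append vals[-1]+vals[0] = 10+4 = 14 → [4, 6, 0, 1, 0, 0, 10, 14]
append vals[2]+vals[-1] = 0+14 = 14 → [4, 6, 0, 1, 0, 0, 10, 14, 14]
vals[-1]*vals[0] = 14*4 = 56

56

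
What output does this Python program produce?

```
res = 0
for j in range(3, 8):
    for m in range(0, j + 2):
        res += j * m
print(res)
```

j=3,m=0: res = 0+0 = 0
j=3,m=1: res = 0+3 = 3
j=3,m=2: res = 3+6 = 9
j=3,m=3: res = 9+9 = 18
j=3,m=4: res = 18+12 = 30
j=4,m=0: res = 30+0 = 30
j=4,m=1: res = 30+4 = 34
j=4,m=2: res = 34+8 = 42
j=4,m=3: res = 42+12 = 54
j=4,m=4: res = 54+16 = 70
j=4,m=5: res = 70+20 = 90
j=5,m=0: res = 90+0 = 90
j=5,m=1: res = 90+5 = 95
j=5,m=2: res = 95+10 = 105
j=5,m=3: res = 105+15 = 120
j=5,m=4: res = 120+20 = 140
j=5,m=5: res = 140+25 = 165
j=5,m=6: res = 165+30 = 195
j=6,m=0: res = 195+0 = 195
j=6,m=1: res = 195+6 = 201
j=6,m=2: res = 201+12 = 213
j=6,m=3: res = 213+18 = 231
j=6,m=4: res = 231+24 = 255
j=6,m=5: res = 255+30 = 285
j=6,m=6: res = 285+36 = 321
j=6,m=7: res = 321+42 = 363
j=7,m=0: res = 363+0 = 363
j=7,m=1: res = 363+7 = 370
j=7,m=2: res = 370+14 = 384
j=7,m=3: res = 384+21 = 405
j=7,m=4: res = 405+28 = 433
j=7,m=5: res = 433+35 = 468
j=7,m=6: res = 468+42 = 510
j=7,m=7: res = 510+49 = 559
j=7,m=8: res = 559+56 = 615

615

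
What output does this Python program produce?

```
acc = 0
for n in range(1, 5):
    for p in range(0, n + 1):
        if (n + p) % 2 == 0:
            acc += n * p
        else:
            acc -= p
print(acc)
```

34

n=1,p=0: odd sum, acc = 0-0 = 0
n=1,p=1: even sum, acc = 0+1 = 1
n=2,p=0: even sum, acc = 1+0 = 1
n=2,p=1: odd sum, acc = 1-1 = 0
n=2,p=2: even sum, acc = 0+4 = 4
n=3,p=0: odd sum, acc = 4-0 = 4
n=3,p=1: even sum, acc = 4+3 = 7
n=3,p=2: odd sum, acc = 7-2 = 5
n=3,p=3: even sum, acc = 5+9 = 14
n=4,p=0: even sum, acc = 14+0 = 14
n=4,p=1: odd sum, acc = 14-1 = 13
n=4,p=2: even sum, acc = 13+8 = 21
n=4,p=3: odd sum, acc = 21-3 = 18
n=4,p=4: even sum, acc = 18+16 = 34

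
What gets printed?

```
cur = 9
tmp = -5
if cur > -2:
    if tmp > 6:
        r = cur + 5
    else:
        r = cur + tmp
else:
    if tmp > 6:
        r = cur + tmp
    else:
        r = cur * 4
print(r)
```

4

cur=9, tmp=-5
cur > -2 is True; tmp > 6 is False
→ r = cur + tmp = 4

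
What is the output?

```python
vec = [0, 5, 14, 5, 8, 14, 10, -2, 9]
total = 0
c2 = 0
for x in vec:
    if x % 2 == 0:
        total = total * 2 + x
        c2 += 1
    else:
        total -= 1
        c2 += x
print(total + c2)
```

x=0: even, total = 0*2+0 = 0; c2=1
x=5: not even, total = 0-1 = -1; c2=6
x=14: even, total = (-1)*2+14 = 12; c2=7
x=5: not even, total = 12-1 = 11; c2=12
x=8: even, total = 11*2+8 = 30; c2=13
x=14: even, total = 30*2+14 = 74; c2=14
x=10: even, total = 74*2+10 = 158; c2=15
x=-2: even, total = 158*2+(-2) = 314; c2=16
x=9: not even, total = 314-1 = 313; c2=25
total+c2 = 313+25 = 338

338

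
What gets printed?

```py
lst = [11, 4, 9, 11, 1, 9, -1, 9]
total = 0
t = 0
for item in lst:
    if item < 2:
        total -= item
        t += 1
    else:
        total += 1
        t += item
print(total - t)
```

item=11: not <2, total = 0+1 = 1; t=11
item=4: not <2, total = 1+1 = 2; t=15
item=9: not <2, total = 2+1 = 3; t=24
item=11: not <2, total = 3+1 = 4; t=35
item=1: <2, total = 4-1 = 3; t=36
item=9: not <2, total = 3+1 = 4; t=45
item=-1: <2, total = 4-(-1) = 5; t=46
item=9: not <2, total = 5+1 = 6; t=55
total-t = 6-55 = -49

-49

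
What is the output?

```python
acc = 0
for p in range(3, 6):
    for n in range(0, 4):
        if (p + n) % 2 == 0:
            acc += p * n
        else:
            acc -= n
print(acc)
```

p=3,n=0: odd sum, acc = 0-0 = 0
p=3,n=1: even sum, acc = 0+3 = 3
p=3,n=2: odd sum, acc = 3-2 = 1
p=3,n=3: even sum, acc = 1+9 = 10
p=4,n=0: even sum, acc = 10+0 = 10
p=4,n=1: odd sum, acc = 10-1 = 9
p=4,n=2: even sum, acc = 9+8 = 17
p=4,n=3: odd sum, acc = 17-3 = 14
p=5,n=0: odd sum, acc = 14-0 = 14
p=5,n=1: even sum, acc = 14+5 = 19
p=5,n=2: odd sum, acc = 19-2 = 17
p=5,n=3: even sum, acc = 17+15 = 32

32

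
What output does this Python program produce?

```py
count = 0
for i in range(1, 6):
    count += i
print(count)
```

15

i=1: count = 0+1 = 1
i=2: count = 1+2 = 3
i=3: count = 3+3 = 6
i=4: count = 6+4 = 10
i=5: count = 10+5 = 15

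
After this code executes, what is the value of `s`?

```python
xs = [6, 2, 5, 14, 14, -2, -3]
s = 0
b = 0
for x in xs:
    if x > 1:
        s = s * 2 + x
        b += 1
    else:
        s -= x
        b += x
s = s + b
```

179

x=6: >1, s = 0*2+6 = 6; b=1
x=2: >1, s = 6*2+2 = 14; b=2
x=5: >1, s = 14*2+5 = 33; b=3
x=14: >1, s = 33*2+14 = 80; b=4
x=14: >1, s = 80*2+14 = 174; b=5
x=-2: not >1, s = 174-(-2) = 176; b=3
x=-3: not >1, s = 176-(-3) = 179; b=0
s+b = 179+0 = 179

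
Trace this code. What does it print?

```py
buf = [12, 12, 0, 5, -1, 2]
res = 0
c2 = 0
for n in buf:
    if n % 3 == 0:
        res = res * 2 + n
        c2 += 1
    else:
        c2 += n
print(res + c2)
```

81

n=12: %3==0, res = 0*2+12 = 12; c2=1
n=12: %3==0, res = 12*2+12 = 36; c2=2
n=0: %3==0, res = 36*2+0 = 72; c2=3
n=5: not %3==0; c2=8
n=-1: not %3==0; c2=7
n=2: not %3==0; c2=9
res+c2 = 72+9 = 81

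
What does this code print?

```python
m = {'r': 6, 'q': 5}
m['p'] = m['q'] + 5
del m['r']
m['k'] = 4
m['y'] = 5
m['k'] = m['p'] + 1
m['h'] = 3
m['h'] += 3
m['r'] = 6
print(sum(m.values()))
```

43

m['p'] = m['q']+5 = 10 → {'r': 6, 'q': 5, 'p': 10}
del 'r' → {'q': 5, 'p': 10}
m['k'] = 4 → {'q': 5, 'p': 10, 'k': 4}
m['y'] = 5 → {'q': 5, 'p': 10, 'k': 4, 'y': 5}
m['k'] = m['p']+1 = 11 → {'q': 5, 'p': 10, 'k': 11, 'y': 5}
m['h'] = 3 → {'q': 5, 'p': 10, 'k': 11, 'y': 5, 'h': 3}
m['h'] = 3+3 = 6 → {'q': 5, 'p': 10, 'k': 11, 'y': 5, 'h': 6}
m['r'] = 6 → {'q': 5, 'p': 10, 'k': 11, 'y': 5, 'h': 6, 'r': 6}
sum of values = 43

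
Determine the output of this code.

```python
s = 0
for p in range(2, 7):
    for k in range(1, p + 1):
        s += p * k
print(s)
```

265

p=2,k=1: s = 0+2 = 2
p=2,k=2: s = 2+4 = 6
p=3,k=1: s = 6+3 = 9
p=3,k=2: s = 9+6 = 15
p=3,k=3: s = 15+9 = 24
p=4,k=1: s = 24+4 = 28
p=4,k=2: s = 28+8 = 36
p=4,k=3: s = 36+12 = 48
p=4,k=4: s = 48+16 = 64
p=5,k=1: s = 64+5 = 69
p=5,k=2: s = 69+10 = 79
p=5,k=3: s = 79+15 = 94
p=5,k=4: s = 94+20 = 114
p=5,k=5: s = 114+25 = 139
p=6,k=1: s = 139+6 = 145
p=6,k=2: s = 145+12 = 157
p=6,k=3: s = 157+18 = 175
p=6,k=4: s = 175+24 = 199
p=6,k=5: s = 199+30 = 229
p=6,k=6: s = 229+36 = 265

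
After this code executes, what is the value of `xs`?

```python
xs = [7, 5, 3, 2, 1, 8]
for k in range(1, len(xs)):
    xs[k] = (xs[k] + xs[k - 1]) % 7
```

[7, 5, 1, 3, 4, 5]

k=1: xs[1] = (5+7)%7 = 5 → [7, 5, 3, 2, 1, 8]
k=2: xs[2] = (3+5)%7 = 1 → [7, 5, 1, 2, 1, 8]
k=3: xs[3] = (2+1)%7 = 3 → [7, 5, 1, 3, 1, 8]
k=4: xs[4] = (1+3)%7 = 4 → [7, 5, 1, 3, 4, 8]
k=5: xs[5] = (8+4)%7 = 5 → [7, 5, 1, 3, 4, 5]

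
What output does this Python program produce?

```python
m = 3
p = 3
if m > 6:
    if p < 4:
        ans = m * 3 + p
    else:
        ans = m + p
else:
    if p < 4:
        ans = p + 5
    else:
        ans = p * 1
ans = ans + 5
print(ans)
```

13

m=3, p=3
m > 6 is False; p < 4 is True
→ ans = p + 5 = 8
ans = 8+5 = 13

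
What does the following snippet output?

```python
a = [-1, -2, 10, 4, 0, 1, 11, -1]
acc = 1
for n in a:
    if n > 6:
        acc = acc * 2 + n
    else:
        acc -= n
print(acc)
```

38

n=-1: not >6, acc = 1-(-1) = 2
n=-2: not >6, acc = 2-(-2) = 4
n=10: >6, acc = 4*2+10 = 18
n=4: not >6, acc = 18-4 = 14
n=0: not >6, acc = 14-0 = 14
n=1: not >6, acc = 14-1 = 13
n=11: >6, acc = 13*2+11 = 37
n=-1: not >6, acc = 37-(-1) = 38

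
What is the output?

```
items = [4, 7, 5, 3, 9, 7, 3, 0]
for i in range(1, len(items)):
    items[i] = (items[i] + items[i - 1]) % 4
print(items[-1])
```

i=1: items[1] = (7+4)%4 = 3 → [4, 3, 5, 3, 9, 7, 3, 0]
i=2: items[2] = (5+3)%4 = 0 → [4, 3, 0, 3, 9, 7, 3, 0]
i=3: items[3] = (3+0)%4 = 3 → [4, 3, 0, 3, 9, 7, 3, 0]
i=4: items[4] = (9+3)%4 = 0 → [4, 3, 0, 3, 0, 7, 3, 0]
i=5: items[5] = (7+0)%4 = 3 → [4, 3, 0, 3, 0, 3, 3, 0]
i=6: items[6] = (3+3)%4 = 2 → [4, 3, 0, 3, 0, 3, 2, 0]
i=7: items[7] = (0+2)%4 = 2 → [4, 3, 0, 3, 0, 3, 2, 2]

2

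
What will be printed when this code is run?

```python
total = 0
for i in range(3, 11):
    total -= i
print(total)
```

i=3: total = 0-3 = -3
i=4: total = (-3)-4 = -7
i=5: total = (-7)-5 = -12
i=6: total = (-12)-6 = -18
i=7: total = (-18)-7 = -25
i=8: total = (-25)-8 = -33
i=9: total = (-33)-9 = -42
i=10: total = (-42)-10 = -52

-52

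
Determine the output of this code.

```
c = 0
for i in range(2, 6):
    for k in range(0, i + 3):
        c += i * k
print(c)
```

289

i=2,k=0: c = 0+0 = 0
i=2,k=1: c = 0+2 = 2
i=2,k=2: c = 2+4 = 6
i=2,k=3: c = 6+6 = 12
i=2,k=4: c = 12+8 = 20
i=3,k=0: c = 20+0 = 20
i=3,k=1: c = 20+3 = 23
i=3,k=2: c = 23+6 = 29
i=3,k=3: c = 29+9 = 38
i=3,k=4: c = 38+12 = 50
i=3,k=5: c = 50+15 = 65
i=4,k=0: c = 65+0 = 65
i=4,k=1: c = 65+4 = 69
i=4,k=2: c = 69+8 = 77
i=4,k=3: c = 77+12 = 89
i=4,k=4: c = 89+16 = 105
i=4,k=5: c = 105+20 = 125
i=4,k=6: c = 125+24 = 149
i=5,k=0: c = 149+0 = 149
i=5,k=1: c = 149+5 = 154
i=5,k=2: c = 154+10 = 164
i=5,k=3: c = 164+15 = 179
i=5,k=4: c = 179+20 = 199
i=5,k=5: c = 199+25 = 224
i=5,k=6: c = 224+30 = 254
i=5,k=7: c = 254+35 = 289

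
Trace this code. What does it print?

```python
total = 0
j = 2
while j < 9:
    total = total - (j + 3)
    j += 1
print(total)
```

-56

j=2: total = 0-5 = -5
j=3: total = (-5)-6 = -11
j=4: total = (-11)-7 = -18
j=5: total = (-18)-8 = -26
j=6: total = (-26)-9 = -35
j=7: total = (-35)-10 = -45
j=8: total = (-45)-11 = -56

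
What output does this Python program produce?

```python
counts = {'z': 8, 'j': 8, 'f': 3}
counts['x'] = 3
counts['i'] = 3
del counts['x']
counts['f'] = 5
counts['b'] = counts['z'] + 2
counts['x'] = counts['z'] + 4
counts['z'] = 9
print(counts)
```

{'z': 9, 'j': 8, 'f': 5, 'i': 3, 'b': 10, 'x': 12}

counts['x'] = 3 → {'z': 8, 'j': 8, 'f': 3, 'x': 3}
counts['i'] = 3 → {'z': 8, 'j': 8, 'f': 3, 'x': 3, 'i': 3}
del 'x' → {'z': 8, 'j': 8, 'f': 3, 'i': 3}
counts['f'] = 5 → {'z': 8, 'j': 8, 'f': 5, 'i': 3}
counts['b'] = counts['z']+2 = 10 → {'z': 8, 'j': 8, 'f': 5, 'i': 3, 'b': 10}
counts['x'] = counts['z']+4 = 12 → {'z': 8, 'j': 8, 'f': 5, 'i': 3, 'b': 10, 'x': 12}
counts['z'] = 9 → {'z': 9, 'j': 8, 'f': 5, 'i': 3, 'b': 10, 'x': 12}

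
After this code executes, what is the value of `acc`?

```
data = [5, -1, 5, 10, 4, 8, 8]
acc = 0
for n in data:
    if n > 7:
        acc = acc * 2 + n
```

64

n=5: not >7
n=-1: not >7
n=5: not >7
n=10: >7, acc = 0*2+10 = 10
n=4: not >7
n=8: >7, acc = 10*2+8 = 28
n=8: >7, acc = 28*2+8 = 64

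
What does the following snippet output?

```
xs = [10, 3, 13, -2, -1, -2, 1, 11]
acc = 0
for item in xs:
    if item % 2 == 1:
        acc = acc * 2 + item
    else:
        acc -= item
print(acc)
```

-135

item=10: not odd, acc = 0-10 = -10
item=3: odd, acc = (-10)*2+3 = -17
item=13: odd, acc = (-17)*2+13 = -21
item=-2: not odd, acc = (-21)-(-2) = -19
item=-1: odd, acc = (-19)*2+(-1) = -39
item=-2: not odd, acc = (-39)-(-2) = -37
item=1: odd, acc = (-37)*2+1 = -73
item=11: odd, acc = (-73)*2+11 = -135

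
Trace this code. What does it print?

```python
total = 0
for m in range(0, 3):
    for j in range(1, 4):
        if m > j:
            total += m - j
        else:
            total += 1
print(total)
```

9

m=0,j=1: not 0>1, total = 0+1 = 1
m=0,j=2: not 0>2, total = 1+1 = 2
m=0,j=3: not 0>3, total = 2+1 = 3
m=1,j=1: not 1>1, total = 3+1 = 4
m=1,j=2: not 1>2, total = 4+1 = 5
m=1,j=3: not 1>3, total = 5+1 = 6
m=2,j=1: 2>1, total = 6+1 = 7
m=2,j=2: not 2>2, total = 7+1 = 8
m=2,j=3: not 2>3, total = 8+1 = 9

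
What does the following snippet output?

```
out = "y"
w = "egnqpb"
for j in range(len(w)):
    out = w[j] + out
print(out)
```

j=0: prepend 'e' → 'ey'
j=1: prepend 'g' → 'gey'
j=2: prepend 'n' → 'ngey'
j=3: prepend 'q' → 'qngey'
j=4: prepend 'p' → 'pqngey'
j=5: prepend 'b' → 'bpqngey'

bpqngey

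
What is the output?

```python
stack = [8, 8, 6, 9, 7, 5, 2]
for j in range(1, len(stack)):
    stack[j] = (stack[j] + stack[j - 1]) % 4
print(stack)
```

[8, 0, 2, 3, 2, 3, 1]

j=1: stack[1] = (8+8)%4 = 0 → [8, 0, 6, 9, 7, 5, 2]
j=2: stack[2] = (6+0)%4 = 2 → [8, 0, 2, 9, 7, 5, 2]
j=3: stack[3] = (9+2)%4 = 3 → [8, 0, 2, 3, 7, 5, 2]
j=4: stack[4] = (7+3)%4 = 2 → [8, 0, 2, 3, 2, 5, 2]
j=5: stack[5] = (5+2)%4 = 3 → [8, 0, 2, 3, 2, 3, 2]
j=6: stack[6] = (2+3)%4 = 1 → [8, 0, 2, 3, 2, 3, 1]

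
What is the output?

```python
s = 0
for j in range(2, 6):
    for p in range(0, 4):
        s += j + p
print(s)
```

j=2,p=0: s = 0+2 = 2
j=2,p=1: s = 2+3 = 5
j=2,p=2: s = 5+4 = 9
j=2,p=3: s = 9+5 = 14
j=3,p=0: s = 14+3 = 17
j=3,p=1: s = 17+4 = 21
j=3,p=2: s = 21+5 = 26
j=3,p=3: s = 26+6 = 32
j=4,p=0: s = 32+4 = 36
j=4,p=1: s = 36+5 = 41
j=4,p=2: s = 41+6 = 47
j=4,p=3: s = 47+7 = 54
j=5,p=0: s = 54+5 = 59
j=5,p=1: s = 59+6 = 65
j=5,p=2: s = 65+7 = 72
j=5,p=3: s = 72+8 = 80

80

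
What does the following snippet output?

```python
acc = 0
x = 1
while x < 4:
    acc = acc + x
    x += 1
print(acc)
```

6

x=1: acc = 0+1 = 1
x=2: acc = 1+2 = 3
x=3: acc = 3+3 = 6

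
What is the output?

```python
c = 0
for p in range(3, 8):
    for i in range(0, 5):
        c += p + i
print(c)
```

175

p=3,i=0: c = 0+3 = 3
p=3,i=1: c = 3+4 = 7
p=3,i=2: c = 7+5 = 12
p=3,i=3: c = 12+6 = 18
p=3,i=4: c = 18+7 = 25
p=4,i=0: c = 25+4 = 29
p=4,i=1: c = 29+5 = 34
p=4,i=2: c = 34+6 = 40
p=4,i=3: c = 40+7 = 47
p=4,i=4: c = 47+8 = 55
p=5,i=0: c = 55+5 = 60
p=5,i=1: c = 60+6 = 66
p=5,i=2: c = 66+7 = 73
p=5,i=3: c = 73+8 = 81
p=5,i=4: c = 81+9 = 90
p=6,i=0: c = 90+6 = 96
p=6,i=1: c = 96+7 = 103
p=6,i=2: c = 103+8 = 111
p=6,i=3: c = 111+9 = 120
p=6,i=4: c = 120+10 = 130
p=7,i=0: c = 130+7 = 137
p=7,i=1: c = 137+8 = 145
p=7,i=2: c = 145+9 = 154
p=7,i=3: c = 154+10 = 164
p=7,i=4: c = 164+11 = 175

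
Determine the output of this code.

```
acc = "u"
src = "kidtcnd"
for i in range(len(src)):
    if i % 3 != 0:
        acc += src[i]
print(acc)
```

i=0: skip
i=1: add 'i' → 'ui'
i=2: add 'd' → 'uid'
i=3: skip
i=4: add 'c' → 'uidc'
i=5: add 'n' → 'uidcn'
i=6: skip

uidcn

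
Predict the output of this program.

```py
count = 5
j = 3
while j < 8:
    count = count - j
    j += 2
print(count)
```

j=3: count = 5-3 = 2
j=5: count = 2-5 = -3
j=7: count = (-3)-7 = -10

-10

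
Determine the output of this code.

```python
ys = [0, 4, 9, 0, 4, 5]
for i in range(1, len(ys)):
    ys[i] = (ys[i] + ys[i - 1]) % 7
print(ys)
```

[0, 4, 6, 6, 3, 1]

i=1: ys[1] = (4+0)%7 = 4 → [0, 4, 9, 0, 4, 5]
i=2: ys[2] = (9+4)%7 = 6 → [0, 4, 6, 0, 4, 5]
i=3: ys[3] = (0+6)%7 = 6 → [0, 4, 6, 6, 4, 5]
i=4: ys[4] = (4+6)%7 = 3 → [0, 4, 6, 6, 3, 5]
i=5: ys[5] = (5+3)%7 = 1 → [0, 4, 6, 6, 3, 1]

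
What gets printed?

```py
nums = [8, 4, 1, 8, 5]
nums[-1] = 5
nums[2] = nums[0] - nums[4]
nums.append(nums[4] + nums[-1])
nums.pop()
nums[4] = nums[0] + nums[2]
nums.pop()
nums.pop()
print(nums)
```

nums[-1] = 5 → [8, 4, 1, 8, 5]
nums[2] = nums[0]-nums[4] = 8-5 = 3 → [8, 4, 3, 8, 5]
append nums[4]+nums[-1] = 5+5 = 10 → [8, 4, 3, 8, 5, 10]
pop() removes 10 → [8, 4, 3, 8, 5]
nums[4] = nums[0]+nums[2] = 8+3 = 11 → [8, 4, 3, 8, 11]
pop() removes 11 → [8, 4, 3, 8]
pop() removes 8 → [8, 4, 3]

[8, 4, 3]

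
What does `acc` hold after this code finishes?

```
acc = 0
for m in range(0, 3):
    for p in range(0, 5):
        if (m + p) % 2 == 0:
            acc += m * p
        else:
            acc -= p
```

2

m=0,p=0: even sum, acc = 0+0 = 0
m=0,p=1: odd sum, acc = 0-1 = -1
m=0,p=2: even sum, acc = (-1)+0 = -1
m=0,p=3: odd sum, acc = (-1)-3 = -4
m=0,p=4: even sum, acc = (-4)+0 = -4
m=1,p=0: odd sum, acc = (-4)-0 = -4
m=1,p=1: even sum, acc = (-4)+1 = -3
m=1,p=2: odd sum, acc = (-3)-2 = -5
m=1,p=3: even sum, acc = (-5)+3 = -2
m=1,p=4: odd sum, acc = (-2)-4 = -6
m=2,p=0: even sum, acc = (-6)+0 = -6
m=2,p=1: odd sum, acc = (-6)-1 = -7
m=2,p=2: even sum, acc = (-7)+4 = -3
m=2,p=3: odd sum, acc = (-3)-3 = -6
m=2,p=4: even sum, acc = (-6)+8 = 2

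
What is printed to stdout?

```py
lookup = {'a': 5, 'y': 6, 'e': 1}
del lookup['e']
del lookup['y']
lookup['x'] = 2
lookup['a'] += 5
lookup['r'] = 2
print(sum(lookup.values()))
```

14

del 'e' → {'a': 5, 'y': 6}
del 'y' → {'a': 5}
lookup['x'] = 2 → {'a': 5, 'x': 2}
lookup['a'] = 5+5 = 10 → {'a': 10, 'x': 2}
lookup['r'] = 2 → {'a': 10, 'x': 2, 'r': 2}
sum of values = 14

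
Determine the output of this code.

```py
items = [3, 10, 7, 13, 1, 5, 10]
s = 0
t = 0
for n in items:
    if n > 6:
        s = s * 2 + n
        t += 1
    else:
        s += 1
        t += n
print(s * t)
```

2132

n=3: not >6, s = 0+1 = 1; t=3
n=10: >6, s = 1*2+10 = 12; t=4
n=7: >6, s = 12*2+7 = 31; t=5
n=13: >6, s = 31*2+13 = 75; t=6
n=1: not >6, s = 75+1 = 76; t=7
n=5: not >6, s = 76+1 = 77; t=12
n=10: >6, s = 77*2+10 = 164; t=13
s*t = 164*13 = 2132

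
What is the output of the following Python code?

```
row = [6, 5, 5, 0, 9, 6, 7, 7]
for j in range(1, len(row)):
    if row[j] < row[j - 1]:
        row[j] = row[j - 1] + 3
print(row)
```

[6, 9, 12, 15, 18, 21, 24, 27]

j=1: 5<6, row[1] = 6+3 = 9 → [6, 9, 5, 0, 9, 6, 7, 7]
j=2: 5<9, row[2] = 9+3 = 12 → [6, 9, 12, 0, 9, 6, 7, 7]
j=3: 0<12, row[3] = 12+3 = 15 → [6, 9, 12, 15, 9, 6, 7, 7]
j=4: 9<15, row[4] = 15+3 = 18 → [6, 9, 12, 15, 18, 6, 7, 7]
j=5: 6<18, row[5] = 18+3 = 21 → [6, 9, 12, 15, 18, 21, 7, 7]
j=6: 7<21, row[6] = 21+3 = 24 → [6, 9, 12, 15, 18, 21, 24, 7]
j=7: 7<24, row[7] = 24+3 = 27 → [6, 9, 12, 15, 18, 21, 24, 27]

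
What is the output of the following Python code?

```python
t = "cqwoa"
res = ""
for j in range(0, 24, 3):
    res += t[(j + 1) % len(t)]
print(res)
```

qawcoqaw

j=0: add t[1]='q' → 'q'
j=3: add t[4]='a' → 'qa'
j=6: add t[2]='w' → 'qaw'
j=9: add t[0]='c' → 'qawc'
j=12: add t[3]='o' → 'qawco'
j=15: add t[1]='q' → 'qawcoq'
j=18: add t[4]='a' → 'qawcoqa'
j=21: add t[2]='w' → 'qawcoqaw'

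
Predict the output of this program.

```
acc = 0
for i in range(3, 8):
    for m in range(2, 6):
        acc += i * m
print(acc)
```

350

i=3,m=2: acc = 0+6 = 6
i=3,m=3: acc = 6+9 = 15
i=3,m=4: acc = 15+12 = 27
i=3,m=5: acc = 27+15 = 42
i=4,m=2: acc = 42+8 = 50
i=4,m=3: acc = 50+12 = 62
i=4,m=4: acc = 62+16 = 78
i=4,m=5: acc = 78+20 = 98
i=5,m=2: acc = 98+10 = 108
i=5,m=3: acc = 108+15 = 123
i=5,m=4: acc = 123+20 = 143
i=5,m=5: acc = 143+25 = 168
i=6,m=2: acc = 168+12 = 180
i=6,m=3: acc = 180+18 = 198
i=6,m=4: acc = 198+24 = 222
i=6,m=5: acc = 222+30 = 252
i=7,m=2: acc = 252+14 = 266
i=7,m=3: acc = 266+21 = 287
i=7,m=4: acc = 287+28 = 315
i=7,m=5: acc = 315+35 = 350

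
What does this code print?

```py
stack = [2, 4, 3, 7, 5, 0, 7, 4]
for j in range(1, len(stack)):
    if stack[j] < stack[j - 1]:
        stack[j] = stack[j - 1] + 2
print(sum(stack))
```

j=1: 4>=2, unchanged → [2, 4, 3, 7, 5, 0, 7, 4]
j=2: 3<4, stack[2] = 4+2 = 6 → [2, 4, 6, 7, 5, 0, 7, 4]
j=3: 7>=6, unchanged → [2, 4, 6, 7, 5, 0, 7, 4]
j=4: 5<7, stack[4] = 7+2 = 9 → [2, 4, 6, 7, 9, 0, 7, 4]
j=5: 0<9, stack[5] = 9+2 = 11 → [2, 4, 6, 7, 9, 11, 7, 4]
j=6: 7<11, stack[6] = 11+2 = 13 → [2, 4, 6, 7, 9, 11, 13, 4]
j=7: 4<13, stack[7] = 13+2 = 15 → [2, 4, 6, 7, 9, 11, 13, 15]
sum = 67

67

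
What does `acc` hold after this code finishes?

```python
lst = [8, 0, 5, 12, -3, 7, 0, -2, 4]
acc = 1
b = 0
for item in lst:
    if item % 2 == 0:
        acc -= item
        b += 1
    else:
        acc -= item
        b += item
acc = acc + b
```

item=8: even, acc = 1-8 = -7; b=1
item=0: even, acc = (-7)-0 = -7; b=2
item=5: not even, acc = (-7)-5 = -12; b=7
item=12: even, acc = (-12)-12 = -24; b=8
item=-3: not even, acc = (-24)-(-3) = -21; b=5
item=7: not even, acc = (-21)-7 = -28; b=12
item=0: even, acc = (-28)-0 = -28; b=13
item=-2: even, acc = (-28)-(-2) = -26; b=14
item=4: even, acc = (-26)-4 = -30; b=15
acc+b = (-30)+15 = -15

-15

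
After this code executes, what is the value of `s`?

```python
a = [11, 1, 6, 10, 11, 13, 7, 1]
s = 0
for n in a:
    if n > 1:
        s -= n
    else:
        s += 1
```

n=11: >1, s = 0-11 = -11
n=1: not >1, s = (-11)+1 = -10
n=6: >1, s = (-10)-6 = -16
n=10: >1, s = (-16)-10 = -26
n=11: >1, s = (-26)-11 = -37
n=13: >1, s = (-37)-13 = -50
n=7: >1, s = (-50)-7 = -57
n=1: not >1, s = (-57)+1 = -56

-56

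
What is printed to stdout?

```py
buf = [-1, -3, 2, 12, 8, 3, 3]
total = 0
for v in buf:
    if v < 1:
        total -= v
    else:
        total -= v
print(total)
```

v=-1: <1, total = 0-(-1) = 1
v=-3: <1, total = 1-(-3) = 4
v=2: not <1, total = 4-2 = 2
v=12: not <1, total = 2-12 = -10
v=8: not <1, total = (-10)-8 = -18
v=3: not <1, total = (-18)-3 = -21
v=3: not <1, total = (-21)-3 = -24

-24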